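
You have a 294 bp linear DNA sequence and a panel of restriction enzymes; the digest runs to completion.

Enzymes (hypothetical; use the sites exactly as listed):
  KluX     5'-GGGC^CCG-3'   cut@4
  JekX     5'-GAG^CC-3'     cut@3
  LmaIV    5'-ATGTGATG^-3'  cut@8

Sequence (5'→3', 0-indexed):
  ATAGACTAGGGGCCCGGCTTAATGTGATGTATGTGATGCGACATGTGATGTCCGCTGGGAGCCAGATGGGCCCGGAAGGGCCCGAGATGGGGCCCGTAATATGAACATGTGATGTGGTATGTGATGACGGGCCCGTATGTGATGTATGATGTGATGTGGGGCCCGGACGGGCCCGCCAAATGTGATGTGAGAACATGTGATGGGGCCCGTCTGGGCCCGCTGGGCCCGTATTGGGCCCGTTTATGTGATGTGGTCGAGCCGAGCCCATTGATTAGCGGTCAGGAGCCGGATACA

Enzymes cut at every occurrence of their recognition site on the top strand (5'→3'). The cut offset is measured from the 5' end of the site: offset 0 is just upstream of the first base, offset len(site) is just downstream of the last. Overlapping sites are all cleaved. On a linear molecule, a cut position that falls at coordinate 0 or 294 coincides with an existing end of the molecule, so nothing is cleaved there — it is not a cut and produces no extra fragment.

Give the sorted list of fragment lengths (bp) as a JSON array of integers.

[4,5,6,6,8,9,9,9,10,10,10,10,11,11,12,12,12,12,12,13,14,15,15,16,21,22]

Site scan:
  KluX (GGGCCCG, off=4): starts [9, 67, 77, 89, 128, 158, 168, 202, 212, 221, 232] → cuts [13, 71, 81, 93, 132, 162, 172, 206, 216, 225, 236]
  JekX (GAGCC, off=3): starts [58, 255, 260, 282] → cuts [61, 258, 263, 285]
  LmaIV (ATGTGATG, off=8): starts [21, 30, 42, 106, 118, 136, 148, 179, 194, 242] → cuts [29, 38, 50, 114, 126, 144, 156, 187, 202, 250]

All cut coordinates (distinct, sorted): [13, 29, 38, 50, 61, 71, 81, 93, 114, 126, 132, 144, 156, 162, 172, 187, 202, 206, 216, 225, 236, 250, 258, 263, 285]

Fragments:
  [0,13): 13 bp
  [13,29): 16 bp
  [29,38): 9 bp
  [38,50): 12 bp
  [50,61): 11 bp
  [61,71): 10 bp
  [71,81): 10 bp
  [81,93): 12 bp
  [93,114): 21 bp
  [114,126): 12 bp
  [126,132): 6 bp
  [132,144): 12 bp
  [144,156): 12 bp
  [156,162): 6 bp
  [162,172): 10 bp
  [172,187): 15 bp
  [187,202): 15 bp
  [202,206): 4 bp
  [206,216): 10 bp
  [216,225): 9 bp
  [225,236): 11 bp
  [236,250): 14 bp
  [250,258): 8 bp
  [258,263): 5 bp
  [263,285): 22 bp
  [285,294): 9 bp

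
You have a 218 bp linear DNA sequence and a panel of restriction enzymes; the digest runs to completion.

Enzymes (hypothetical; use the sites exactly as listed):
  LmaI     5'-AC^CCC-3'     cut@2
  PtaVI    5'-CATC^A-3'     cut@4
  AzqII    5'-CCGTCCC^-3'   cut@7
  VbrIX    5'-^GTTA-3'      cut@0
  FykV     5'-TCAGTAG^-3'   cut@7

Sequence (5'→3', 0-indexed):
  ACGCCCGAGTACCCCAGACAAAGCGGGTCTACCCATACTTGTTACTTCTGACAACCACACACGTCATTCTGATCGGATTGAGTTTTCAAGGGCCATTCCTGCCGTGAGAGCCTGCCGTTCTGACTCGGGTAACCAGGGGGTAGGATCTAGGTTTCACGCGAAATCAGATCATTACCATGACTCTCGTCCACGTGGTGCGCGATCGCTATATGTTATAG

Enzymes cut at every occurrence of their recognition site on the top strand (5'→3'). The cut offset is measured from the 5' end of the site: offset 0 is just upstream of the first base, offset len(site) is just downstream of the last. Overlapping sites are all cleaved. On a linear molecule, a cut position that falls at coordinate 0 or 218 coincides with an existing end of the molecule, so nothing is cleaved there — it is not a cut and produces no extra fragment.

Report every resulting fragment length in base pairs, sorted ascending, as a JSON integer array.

Scan for sites:
  LmaI (ACCCC, off=2): starts [10] → cuts [12]
  PtaVI (CATCA, off=4): no sites
  AzqII (CCGTCCC, off=7): no sites
  VbrIX (GTTA, off=0): starts [40, 211] → cuts [40, 211]
  FykV (TCAGTAG, off=7): no sites

All cut coordinates (distinct, sorted): [12, 40, 211]

Fragment lengths:
  [0,12): 12 bp
  [12,40): 28 bp
  [40,211): 171 bp
  [211,218): 7 bp

[7,12,28,171]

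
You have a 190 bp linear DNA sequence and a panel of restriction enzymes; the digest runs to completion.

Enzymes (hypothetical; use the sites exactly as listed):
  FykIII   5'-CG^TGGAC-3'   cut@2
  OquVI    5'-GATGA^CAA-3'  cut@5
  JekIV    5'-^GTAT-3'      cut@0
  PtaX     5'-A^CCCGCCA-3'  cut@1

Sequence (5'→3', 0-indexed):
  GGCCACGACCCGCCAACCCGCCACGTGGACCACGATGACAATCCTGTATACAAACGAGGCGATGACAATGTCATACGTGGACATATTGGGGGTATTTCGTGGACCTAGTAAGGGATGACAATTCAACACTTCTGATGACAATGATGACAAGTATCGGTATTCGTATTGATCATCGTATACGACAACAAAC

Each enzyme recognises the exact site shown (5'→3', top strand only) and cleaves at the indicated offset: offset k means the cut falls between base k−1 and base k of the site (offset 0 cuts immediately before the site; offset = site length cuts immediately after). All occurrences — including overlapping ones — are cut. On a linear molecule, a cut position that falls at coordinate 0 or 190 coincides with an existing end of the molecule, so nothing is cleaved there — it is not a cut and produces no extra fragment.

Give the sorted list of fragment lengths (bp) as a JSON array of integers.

[3,6,6,7,8,8,8,9,9,12,12,13,14,16,19,20,20]

Site scan:
  FykIII CGTGGAC/2: at [23, 75, 97] ⇒ [25, 77, 99]
  OquVI GATGACAA/5: at [33, 60, 113, 133, 142] ⇒ [38, 65, 118, 138, 147]
  JekIV GTAT/0: at [45, 91, 150, 156, 162, 174] ⇒ [45, 91, 150, 156, 162, 174]
  PtaX ACCCGCCA/1: at [7, 15] ⇒ [8, 16]

All cut coordinates (distinct, sorted): [8, 16, 25, 38, 45, 65, 77, 91, 99, 118, 138, 147, 150, 156, 162, 174]

Fragments:
  [0,8): 8 bp
  [8,16): 8 bp
  [16,25): 9 bp
  [25,38): 13 bp
  [38,45): 7 bp
  [45,65): 20 bp
  [65,77): 12 bp
  [77,91): 14 bp
  [91,99): 8 bp
  [99,118): 19 bp
  [118,138): 20 bp
  [138,147): 9 bp
  [147,150): 3 bp
  [150,156): 6 bp
  [156,162): 6 bp
  [162,174): 12 bp
  [174,190): 16 bp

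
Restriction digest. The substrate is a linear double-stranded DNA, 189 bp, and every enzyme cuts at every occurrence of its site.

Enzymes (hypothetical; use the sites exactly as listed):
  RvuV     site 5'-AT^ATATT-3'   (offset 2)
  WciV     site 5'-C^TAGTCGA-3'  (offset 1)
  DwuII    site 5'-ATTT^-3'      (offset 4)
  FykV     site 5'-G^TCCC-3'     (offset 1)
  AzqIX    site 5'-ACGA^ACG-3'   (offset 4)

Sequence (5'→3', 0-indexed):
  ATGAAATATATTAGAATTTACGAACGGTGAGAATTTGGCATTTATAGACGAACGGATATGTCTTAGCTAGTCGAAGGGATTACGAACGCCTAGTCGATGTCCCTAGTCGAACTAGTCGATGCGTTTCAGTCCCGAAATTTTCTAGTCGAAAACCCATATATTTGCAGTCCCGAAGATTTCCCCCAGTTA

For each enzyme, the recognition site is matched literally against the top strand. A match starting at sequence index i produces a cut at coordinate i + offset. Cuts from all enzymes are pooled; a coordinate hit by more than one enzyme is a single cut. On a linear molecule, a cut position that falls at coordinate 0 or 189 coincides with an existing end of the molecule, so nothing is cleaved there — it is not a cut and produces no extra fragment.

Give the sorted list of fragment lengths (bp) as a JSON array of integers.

[2,4,4,4,5,6,7,7,8,9,9,10,11,12,12,13,15,16,17,18]

Site scan:
  RvuV ATATATT/2: at [5, 155] ⇒ [7, 157]
  WciV CTAGTCGA/1: at [66, 89, 102, 111, 141] ⇒ [67, 90, 103, 112, 142]
  DwuII ATTT/4: at [15, 32, 39, 136, 159, 175] ⇒ [19, 36, 43, 140, 163, 179]
  FykV GTCCC/1: at [98, 128, 166] ⇒ [99, 129, 167]
  AzqIX ACGAACG/4: at [19, 47, 81] ⇒ [23, 51, 85]

Pooled cuts: [7, 19, 23, 36, 43, 51, 67, 85, 90, 99, 103, 112, 129, 140, 142, 157, 163, 167, 179]

Fragment lengths:
  [0,7): 7 bp
  [7,19): 12 bp
  [19,23): 4 bp
  [23,36): 13 bp
  [36,43): 7 bp
  [43,51): 8 bp
  [51,67): 16 bp
  [67,85): 18 bp
  [85,90): 5 bp
  [90,99): 9 bp
  [99,103): 4 bp
  [103,112): 9 bp
  [112,129): 17 bp
  [129,140): 11 bp
  [140,142): 2 bp
  [142,157): 15 bp
  [157,163): 6 bp
  [163,167): 4 bp
  [167,179): 12 bp
  [179,189): 10 bp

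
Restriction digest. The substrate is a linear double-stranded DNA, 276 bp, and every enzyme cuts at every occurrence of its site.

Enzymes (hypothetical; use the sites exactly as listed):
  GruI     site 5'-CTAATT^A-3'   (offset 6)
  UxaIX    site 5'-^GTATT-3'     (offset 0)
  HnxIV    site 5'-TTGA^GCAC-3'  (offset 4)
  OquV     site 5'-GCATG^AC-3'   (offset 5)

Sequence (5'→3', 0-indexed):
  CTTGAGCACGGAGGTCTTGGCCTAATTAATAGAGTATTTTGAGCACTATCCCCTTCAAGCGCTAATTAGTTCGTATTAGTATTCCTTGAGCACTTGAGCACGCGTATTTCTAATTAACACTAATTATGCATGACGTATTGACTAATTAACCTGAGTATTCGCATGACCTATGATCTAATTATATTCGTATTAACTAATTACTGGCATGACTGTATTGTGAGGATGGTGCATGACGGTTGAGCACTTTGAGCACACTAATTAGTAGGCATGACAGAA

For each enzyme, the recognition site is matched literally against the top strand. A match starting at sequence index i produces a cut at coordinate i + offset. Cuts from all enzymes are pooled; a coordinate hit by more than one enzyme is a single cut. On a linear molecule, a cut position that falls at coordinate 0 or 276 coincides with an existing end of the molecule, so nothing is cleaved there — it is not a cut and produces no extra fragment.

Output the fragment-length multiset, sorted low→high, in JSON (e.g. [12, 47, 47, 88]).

Scan for sites:
  GruI CTAATTA/6: at [21, 61, 109, 119, 141, 174, 193, 254] ⇒ [27, 67, 115, 125, 147, 180, 199, 260]
  UxaIX GTATT/0: at [33, 72, 78, 103, 134, 154, 186, 211] ⇒ [33, 72, 78, 103, 134, 154, 186, 211]
  HnxIV TTGAGCAC/4: at [1, 38, 85, 93, 236, 245] ⇒ [5, 42, 89, 97, 240, 249]
  OquV GCATGAC/5: at [127, 160, 203, 227, 265] ⇒ [132, 165, 208, 232, 270]

All cut coordinates (distinct, sorted): [5, 27, 33, 42, 67, 72, 78, 89, 97, 103, 115, 125, 132, 134, 147, 154, 165, 180, 186, 199, 208, 211, 232, 240, 249, 260, 270]

Fragment lengths:
  [0,5): 5 bp
  [5,27): 22 bp
  [27,33): 6 bp
  [33,42): 9 bp
  [42,67): 25 bp
  [67,72): 5 bp
  [72,78): 6 bp
  [78,89): 11 bp
  [89,97): 8 bp
  [97,103): 6 bp
  [103,115): 12 bp
  [115,125): 10 bp
  [125,132): 7 bp
  [132,134): 2 bp
  [134,147): 13 bp
  [147,154): 7 bp
  [154,165): 11 bp
  [165,180): 15 bp
  [180,186): 6 bp
  [186,199): 13 bp
  [199,208): 9 bp
  [208,211): 3 bp
  [211,232): 21 bp
  [232,240): 8 bp
  [240,249): 9 bp
  [249,260): 11 bp
  [260,270): 10 bp
  [270,276): 6 bp

[2,3,5,5,6,6,6,6,6,7,7,8,8,9,9,9,10,10,11,11,11,12,13,13,15,21,22,25]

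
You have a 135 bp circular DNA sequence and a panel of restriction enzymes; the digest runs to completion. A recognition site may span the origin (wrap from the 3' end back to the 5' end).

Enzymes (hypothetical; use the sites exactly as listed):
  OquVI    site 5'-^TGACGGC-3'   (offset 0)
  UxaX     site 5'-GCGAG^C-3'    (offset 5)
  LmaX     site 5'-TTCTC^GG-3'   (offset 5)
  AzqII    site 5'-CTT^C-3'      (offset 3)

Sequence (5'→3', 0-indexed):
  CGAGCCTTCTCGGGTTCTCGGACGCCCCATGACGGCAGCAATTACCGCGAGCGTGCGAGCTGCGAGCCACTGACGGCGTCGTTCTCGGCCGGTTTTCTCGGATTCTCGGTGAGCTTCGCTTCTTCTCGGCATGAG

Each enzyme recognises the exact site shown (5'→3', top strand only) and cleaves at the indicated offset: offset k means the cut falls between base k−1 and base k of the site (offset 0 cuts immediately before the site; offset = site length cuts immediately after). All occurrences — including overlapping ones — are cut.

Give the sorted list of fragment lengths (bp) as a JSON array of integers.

Scan for sites:
  OquVI TGACGGC/0: at [29, 70] ⇒ [29, 70]
  UxaX GCGAGC/5: at [46, 54, 61, 134] ⇒ [4, 51, 59, 66]
  LmaX TTCTCGG/5: at [6, 14, 81, 94, 102, 122] ⇒ [11, 19, 86, 99, 107, 127]
  AzqII CTTC/3: at [5, 113, 118, 121] ⇒ [8, 116, 121, 124]

All cut coordinates (distinct, sorted): [4, 8, 11, 19, 29, 51, 59, 66, 70, 86, 99, 107, 116, 121, 124, 127]

Fragments:
  4→8: 4 bp
  8→11: 3 bp
  11→19: 8 bp
  19→29: 10 bp
  29→51: 22 bp
  51→59: 8 bp
  59→66: 7 bp
  66→70: 4 bp
  70→86: 16 bp
  86→99: 13 bp
  99→107: 8 bp
  107→116: 9 bp
  116→121: 5 bp
  121→124: 3 bp
  124→127: 3 bp
  127→4 (wrap): 135-127+4 = 12 bp

[3,3,3,4,4,5,7,8,8,8,9,10,12,13,16,22]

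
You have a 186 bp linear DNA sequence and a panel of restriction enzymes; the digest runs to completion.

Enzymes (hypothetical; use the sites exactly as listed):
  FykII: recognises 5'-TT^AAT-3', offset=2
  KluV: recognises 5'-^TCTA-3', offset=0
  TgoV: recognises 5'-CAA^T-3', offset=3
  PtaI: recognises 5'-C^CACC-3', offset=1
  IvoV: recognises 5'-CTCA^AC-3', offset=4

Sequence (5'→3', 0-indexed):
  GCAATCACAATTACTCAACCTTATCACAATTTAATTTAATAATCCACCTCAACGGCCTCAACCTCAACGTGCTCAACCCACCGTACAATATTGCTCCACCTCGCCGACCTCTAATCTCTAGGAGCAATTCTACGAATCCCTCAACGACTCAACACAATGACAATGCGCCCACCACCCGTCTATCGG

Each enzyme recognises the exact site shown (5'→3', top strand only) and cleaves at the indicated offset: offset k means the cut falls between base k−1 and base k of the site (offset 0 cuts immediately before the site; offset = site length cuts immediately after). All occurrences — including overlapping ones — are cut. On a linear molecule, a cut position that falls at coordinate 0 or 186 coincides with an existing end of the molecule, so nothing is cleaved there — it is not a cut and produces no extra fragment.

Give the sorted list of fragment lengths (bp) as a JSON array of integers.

[1,3,3,3,4,5,6,6,6,6,6,6,7,7,7,7,8,8,8,9,9,10,11,12,13,15]

Site scan:
  FykII TTAAT/2: at [30, 35] ⇒ [32, 37]
  KluV TCTA/0: at [109, 116, 128, 178] ⇒ [109, 116, 128, 178]
  TgoV CAAT/3: at [1, 7, 26, 85, 124, 154, 160] ⇒ [4, 10, 29, 88, 127, 157, 163]
  PtaI CCACC/1: at [43, 77, 95, 168, 171] ⇒ [44, 78, 96, 169, 172]
  IvoV CTCAAC/4: at [13, 47, 56, 62, 71, 139, 147] ⇒ [17, 51, 60, 66, 75, 143, 151]

All cut coordinates (distinct, sorted): [4, 10, 17, 29, 32, 37, 44, 51, 60, 66, 75, 78, 88, 96, 109, 116, 127, 128, 143, 151, 157, 163, 169, 172, 178]

Fragments:
  [0,4): 4 bp
  [4,10): 6 bp
  [10,17): 7 bp
  [17,29): 12 bp
  [29,32): 3 bp
  [32,37): 5 bp
  [37,44): 7 bp
  [44,51): 7 bp
  [51,60): 9 bp
  [60,66): 6 bp
  [66,75): 9 bp
  [75,78): 3 bp
  [78,88): 10 bp
  [88,96): 8 bp
  [96,109): 13 bp
  [109,116): 7 bp
  [116,127): 11 bp
  [127,128): 1 bp
  [128,143): 15 bp
  [143,151): 8 bp
  [151,157): 6 bp
  [157,163): 6 bp
  [163,169): 6 bp
  [169,172): 3 bp
  [172,178): 6 bp
  [178,186): 8 bp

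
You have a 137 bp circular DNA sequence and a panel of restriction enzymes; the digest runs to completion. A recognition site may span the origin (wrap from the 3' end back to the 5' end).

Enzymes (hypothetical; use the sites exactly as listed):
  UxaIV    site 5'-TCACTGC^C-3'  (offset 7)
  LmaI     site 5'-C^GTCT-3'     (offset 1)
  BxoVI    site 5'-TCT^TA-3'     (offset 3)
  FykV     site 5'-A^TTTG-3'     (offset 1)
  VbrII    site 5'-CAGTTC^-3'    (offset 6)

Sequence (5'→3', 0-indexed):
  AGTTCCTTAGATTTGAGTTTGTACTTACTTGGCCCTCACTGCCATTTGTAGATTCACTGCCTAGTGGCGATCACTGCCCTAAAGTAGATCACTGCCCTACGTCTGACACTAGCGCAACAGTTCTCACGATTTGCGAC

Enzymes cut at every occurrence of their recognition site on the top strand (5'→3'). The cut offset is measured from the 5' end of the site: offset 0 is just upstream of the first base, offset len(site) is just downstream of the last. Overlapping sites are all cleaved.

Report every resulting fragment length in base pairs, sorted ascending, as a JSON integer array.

Site scan:
  UxaIV TCACTGCC/7: at [35, 53, 70, 88] ⇒ [42, 60, 77, 95]
  LmaI CGTCT/1: at [99] ⇒ [100]
  BxoVI (TCTTA, off=3): no sites
  FykV ATTTG/1: at [10, 43, 128] ⇒ [11, 44, 129]
  VbrII CAGTTC/6: at [117, 136] ⇒ [5, 123]

Pooled cuts: [5, 11, 42, 44, 60, 77, 95, 100, 123, 129]

Fragment lengths:
  5→11: 6 bp
  11→42: 31 bp
  42→44: 2 bp
  44→60: 16 bp
  60→77: 17 bp
  77→95: 18 bp
  95→100: 5 bp
  100→123: 23 bp
  123→129: 6 bp
  129→5 (wrap): 137-129+5 = 13 bp

[2,5,6,6,13,16,17,18,23,31]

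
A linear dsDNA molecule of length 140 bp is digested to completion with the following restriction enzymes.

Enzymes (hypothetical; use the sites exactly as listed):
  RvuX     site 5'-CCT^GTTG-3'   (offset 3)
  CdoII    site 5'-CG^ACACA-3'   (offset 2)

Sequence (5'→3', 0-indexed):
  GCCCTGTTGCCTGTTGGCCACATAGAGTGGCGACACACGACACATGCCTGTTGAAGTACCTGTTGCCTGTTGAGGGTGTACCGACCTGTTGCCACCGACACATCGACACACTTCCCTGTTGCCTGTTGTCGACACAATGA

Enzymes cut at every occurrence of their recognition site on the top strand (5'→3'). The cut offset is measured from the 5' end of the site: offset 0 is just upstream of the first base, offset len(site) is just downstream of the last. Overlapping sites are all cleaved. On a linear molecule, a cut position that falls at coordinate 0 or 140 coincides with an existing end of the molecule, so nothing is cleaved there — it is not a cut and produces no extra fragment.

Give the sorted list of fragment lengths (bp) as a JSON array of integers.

Scan for sites:
  RvuX (CCTGTTG, off=3): starts [2, 9, 46, 58, 65, 84, 114, 121] → cuts [5, 12, 49, 61, 68, 87, 117, 124]
  CdoII (CGACACA, off=2): starts [30, 37, 95, 103, 129] → cuts [32, 39, 97, 105, 131]

All cut coordinates (distinct, sorted): [5, 12, 32, 39, 49, 61, 68, 87, 97, 105, 117, 124, 131]

Fragment lengths:
  [0,5): 5 bp
  [5,12): 7 bp
  [12,32): 20 bp
  [32,39): 7 bp
  [39,49): 10 bp
  [49,61): 12 bp
  [61,68): 7 bp
  [68,87): 19 bp
  [87,97): 10 bp
  [97,105): 8 bp
  [105,117): 12 bp
  [117,124): 7 bp
  [124,131): 7 bp
  [131,140): 9 bp

[5,7,7,7,7,7,8,9,10,10,12,12,19,20]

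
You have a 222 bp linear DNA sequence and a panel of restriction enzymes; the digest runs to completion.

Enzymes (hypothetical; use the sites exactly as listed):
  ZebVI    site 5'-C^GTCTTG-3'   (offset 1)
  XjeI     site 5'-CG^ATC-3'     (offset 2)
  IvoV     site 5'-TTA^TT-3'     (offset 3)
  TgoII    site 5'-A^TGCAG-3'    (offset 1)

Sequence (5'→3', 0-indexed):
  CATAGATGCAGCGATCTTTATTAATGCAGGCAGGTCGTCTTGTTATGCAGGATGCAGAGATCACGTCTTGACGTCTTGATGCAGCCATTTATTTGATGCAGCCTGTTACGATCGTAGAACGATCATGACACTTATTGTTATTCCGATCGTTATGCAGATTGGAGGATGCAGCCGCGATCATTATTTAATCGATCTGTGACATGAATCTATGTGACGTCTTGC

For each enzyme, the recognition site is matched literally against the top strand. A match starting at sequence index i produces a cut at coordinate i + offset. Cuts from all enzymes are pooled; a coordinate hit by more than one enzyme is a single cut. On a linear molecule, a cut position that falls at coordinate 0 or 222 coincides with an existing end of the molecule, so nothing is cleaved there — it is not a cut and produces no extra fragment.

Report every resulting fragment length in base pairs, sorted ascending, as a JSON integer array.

[4,5,5,6,6,7,7,7,7,7,7,7,8,8,9,10,11,12,12,12,13,14,14,24]

Scan for sites:
  ZebVI CGTCTTG/1: at [35, 63, 71, 214] ⇒ [36, 64, 72, 215]
  XjeI CGATC/2: at [11, 108, 119, 143, 174, 189] ⇒ [13, 110, 121, 145, 176, 191]
  IvoV TTATT/3: at [17, 88, 131, 137, 180] ⇒ [20, 91, 134, 140, 183]
  TgoII ATGCAG/1: at [5, 23, 44, 51, 78, 95, 151, 165] ⇒ [6, 24, 45, 52, 79, 96, 152, 166]

All cut coordinates (distinct, sorted): [6, 13, 20, 24, 36, 45, 52, 64, 72, 79, 91, 96, 110, 121, 134, 140, 145, 152, 166, 176, 183, 191, 215]

Fragments:
  [0,6): 6 bp
  [6,13): 7 bp
  [13,20): 7 bp
  [20,24): 4 bp
  [24,36): 12 bp
  [36,45): 9 bp
  [45,52): 7 bp
  [52,64): 12 bp
  [64,72): 8 bp
  [72,79): 7 bp
  [79,91): 12 bp
  [91,96): 5 bp
  [96,110): 14 bp
  [110,121): 11 bp
  [121,134): 13 bp
  [134,140): 6 bp
  [140,145): 5 bp
  [145,152): 7 bp
  [152,166): 14 bp
  [166,176): 10 bp
  [176,183): 7 bp
  [183,191): 8 bp
  [191,215): 24 bp
  [215,222): 7 bp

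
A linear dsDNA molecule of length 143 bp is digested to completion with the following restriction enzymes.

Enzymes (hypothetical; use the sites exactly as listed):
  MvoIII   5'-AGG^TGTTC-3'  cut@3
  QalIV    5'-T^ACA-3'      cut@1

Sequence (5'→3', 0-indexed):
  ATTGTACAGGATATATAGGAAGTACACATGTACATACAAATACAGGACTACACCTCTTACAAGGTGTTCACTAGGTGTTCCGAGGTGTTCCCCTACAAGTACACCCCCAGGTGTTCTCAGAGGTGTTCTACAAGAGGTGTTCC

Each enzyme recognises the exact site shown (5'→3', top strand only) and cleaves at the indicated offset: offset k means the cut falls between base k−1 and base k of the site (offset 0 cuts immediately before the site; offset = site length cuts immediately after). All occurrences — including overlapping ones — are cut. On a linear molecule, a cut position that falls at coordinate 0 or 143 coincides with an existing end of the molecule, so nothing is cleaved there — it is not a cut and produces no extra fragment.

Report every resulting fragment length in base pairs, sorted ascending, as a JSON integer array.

[4,5,6,6,6,6,6,8,8,8,9,9,10,11,11,12,18]

Scan for sites:
  MvoIII (AGGTGTTC, off=3): starts [61, 72, 82, 108, 120, 134] → cuts [64, 75, 85, 111, 123, 137]
  QalIV (TACA, off=1): starts [4, 22, 30, 34, 40, 48, 57, 93, 99, 128] → cuts [5, 23, 31, 35, 41, 49, 58, 94, 100, 129]

All cut coordinates (distinct, sorted): [5, 23, 31, 35, 41, 49, 58, 64, 75, 85, 94, 100, 111, 123, 129, 137]

Fragments:
  [0,5): 5 bp
  [5,23): 18 bp
  [23,31): 8 bp
  [31,35): 4 bp
  [35,41): 6 bp
  [41,49): 8 bp
  [49,58): 9 bp
  [58,64): 6 bp
  [64,75): 11 bp
  [75,85): 10 bp
  [85,94): 9 bp
  [94,100): 6 bp
  [100,111): 11 bp
  [111,123): 12 bp
  [123,129): 6 bp
  [129,137): 8 bp
  [137,143): 6 bp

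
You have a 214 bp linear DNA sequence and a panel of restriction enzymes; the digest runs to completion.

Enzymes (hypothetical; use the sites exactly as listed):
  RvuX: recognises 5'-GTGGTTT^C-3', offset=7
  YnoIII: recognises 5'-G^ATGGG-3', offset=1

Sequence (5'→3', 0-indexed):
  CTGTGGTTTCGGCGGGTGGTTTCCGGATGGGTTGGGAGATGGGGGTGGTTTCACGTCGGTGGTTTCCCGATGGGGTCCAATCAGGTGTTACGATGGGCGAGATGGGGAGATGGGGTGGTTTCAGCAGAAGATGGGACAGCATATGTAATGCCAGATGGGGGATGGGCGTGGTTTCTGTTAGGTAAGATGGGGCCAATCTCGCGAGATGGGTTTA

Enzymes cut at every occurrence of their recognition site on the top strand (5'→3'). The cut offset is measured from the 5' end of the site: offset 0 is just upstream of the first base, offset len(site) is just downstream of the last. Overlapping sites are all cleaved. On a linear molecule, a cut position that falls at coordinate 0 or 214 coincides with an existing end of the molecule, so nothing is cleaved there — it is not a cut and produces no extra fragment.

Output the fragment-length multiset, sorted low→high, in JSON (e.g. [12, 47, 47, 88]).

[4,4,7,8,9,9,9,9,12,12,12,13,13,13,14,19,23,24]

Site scan:
  RvuX (GTGGTTTC, off=7): starts [2, 15, 44, 58, 114, 167] → cuts [9, 22, 51, 65, 121, 174]
  YnoIII (GATGGG, off=1): starts [25, 37, 68, 91, 100, 108, 129, 153, 160, 185, 204] → cuts [26, 38, 69, 92, 101, 109, 130, 154, 161, 186, 205]

All cut coordinates (distinct, sorted): [9, 22, 26, 38, 51, 65, 69, 92, 101, 109, 121, 130, 154, 161, 174, 186, 205]

Fragment lengths:
  [0,9): 9 bp
  [9,22): 13 bp
  [22,26): 4 bp
  [26,38): 12 bp
  [38,51): 13 bp
  [51,65): 14 bp
  [65,69): 4 bp
  [69,92): 23 bp
  [92,101): 9 bp
  [101,109): 8 bp
  [109,121): 12 bp
  [121,130): 9 bp
  [130,154): 24 bp
  [154,161): 7 bp
  [161,174): 13 bp
  [174,186): 12 bp
  [186,205): 19 bp
  [205,214): 9 bp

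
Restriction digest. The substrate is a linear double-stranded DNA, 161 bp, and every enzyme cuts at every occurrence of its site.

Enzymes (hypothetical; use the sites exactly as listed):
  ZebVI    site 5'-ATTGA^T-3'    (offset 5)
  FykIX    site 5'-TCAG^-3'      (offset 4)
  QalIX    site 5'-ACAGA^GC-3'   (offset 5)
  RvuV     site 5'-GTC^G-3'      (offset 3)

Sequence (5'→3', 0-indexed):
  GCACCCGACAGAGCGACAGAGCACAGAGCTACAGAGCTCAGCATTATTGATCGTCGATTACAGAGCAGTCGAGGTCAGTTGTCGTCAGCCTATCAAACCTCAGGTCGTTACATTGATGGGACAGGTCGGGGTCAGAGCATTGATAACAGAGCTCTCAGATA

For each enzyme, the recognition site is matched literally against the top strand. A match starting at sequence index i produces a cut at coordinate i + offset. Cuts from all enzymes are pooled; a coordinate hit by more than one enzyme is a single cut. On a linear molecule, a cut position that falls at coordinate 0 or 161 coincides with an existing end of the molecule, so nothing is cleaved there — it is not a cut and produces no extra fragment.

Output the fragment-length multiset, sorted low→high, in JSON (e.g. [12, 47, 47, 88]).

Scan for sites:
  ZebVI (ATTGAT, off=5): starts [45, 111, 138] → cuts [50, 116, 143]
  FykIX (TCAG, off=4): starts [37, 74, 84, 99, 131, 154] → cuts [41, 78, 88, 103, 135, 158]
  QalIX (ACAGAGC, off=5): starts [7, 15, 22, 30, 59, 145] → cuts [12, 20, 27, 35, 64, 150]
  RvuV (GTCG, off=3): starts [52, 67, 80, 103, 124] → cuts [55, 70, 83, 106, 127]

All cut coordinates (distinct, sorted): [12, 20, 27, 35, 41, 50, 55, 64, 70, 78, 83, 88, 103, 106, 116, 127, 135, 143, 150, 158]

Fragment lengths:
  [0,12): 12 bp
  [12,20): 8 bp
  [20,27): 7 bp
  [27,35): 8 bp
  [35,41): 6 bp
  [41,50): 9 bp
  [50,55): 5 bp
  [55,64): 9 bp
  [64,70): 6 bp
  [70,78): 8 bp
  [78,83): 5 bp
  [83,88): 5 bp
  [88,103): 15 bp
  [103,106): 3 bp
  [106,116): 10 bp
  [116,127): 11 bp
  [127,135): 8 bp
  [135,143): 8 bp
  [143,150): 7 bp
  [150,158): 8 bp
  [158,161): 3 bp

[3,3,5,5,5,6,6,7,7,8,8,8,8,8,8,9,9,10,11,12,15]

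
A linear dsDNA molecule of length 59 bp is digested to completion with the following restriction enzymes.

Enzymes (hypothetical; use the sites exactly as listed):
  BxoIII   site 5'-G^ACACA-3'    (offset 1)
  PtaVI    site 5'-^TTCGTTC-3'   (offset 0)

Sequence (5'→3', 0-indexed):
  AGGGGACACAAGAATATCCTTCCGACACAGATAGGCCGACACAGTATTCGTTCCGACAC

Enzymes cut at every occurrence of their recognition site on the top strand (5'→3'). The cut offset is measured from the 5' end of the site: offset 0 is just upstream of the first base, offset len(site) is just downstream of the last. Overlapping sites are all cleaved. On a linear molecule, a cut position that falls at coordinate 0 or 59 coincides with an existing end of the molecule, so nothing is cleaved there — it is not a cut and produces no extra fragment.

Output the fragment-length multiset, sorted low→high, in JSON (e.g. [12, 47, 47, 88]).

[5,8,13,14,19]

Site scan:
  BxoIII (GACACA, off=1): starts [4, 23, 37] → cuts [5, 24, 38]
  PtaVI (TTCGTTC, off=0): starts [46] → cuts [46]

Pooled cuts: [5, 24, 38, 46]

Fragment lengths:
  [0,5): 5 bp
  [5,24): 19 bp
  [24,38): 14 bp
  [38,46): 8 bp
  [46,59): 13 bp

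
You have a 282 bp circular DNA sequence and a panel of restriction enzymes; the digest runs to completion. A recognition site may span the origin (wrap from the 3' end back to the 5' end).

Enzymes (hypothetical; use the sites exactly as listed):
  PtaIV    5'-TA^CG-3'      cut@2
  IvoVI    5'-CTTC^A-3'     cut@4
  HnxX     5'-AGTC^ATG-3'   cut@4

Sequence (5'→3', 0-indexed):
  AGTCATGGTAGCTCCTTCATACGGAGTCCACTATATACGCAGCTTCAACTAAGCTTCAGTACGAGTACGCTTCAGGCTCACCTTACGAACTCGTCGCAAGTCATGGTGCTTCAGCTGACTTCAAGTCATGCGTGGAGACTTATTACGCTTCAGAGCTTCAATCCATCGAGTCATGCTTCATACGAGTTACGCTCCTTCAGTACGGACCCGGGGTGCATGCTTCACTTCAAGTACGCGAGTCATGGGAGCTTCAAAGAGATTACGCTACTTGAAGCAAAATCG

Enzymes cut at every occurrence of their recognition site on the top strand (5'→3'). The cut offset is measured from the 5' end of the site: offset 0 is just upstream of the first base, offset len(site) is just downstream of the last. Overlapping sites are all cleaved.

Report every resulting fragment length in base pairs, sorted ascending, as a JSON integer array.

Per-enzyme occurrences:
  PtaIV TACG/2: at [19, 35, 59, 65, 83, 143, 180, 187, 200, 231, 260] ⇒ [21, 37, 61, 67, 85, 145, 182, 189, 202, 233, 262]
  IvoVI CTTCA/4: at [14, 42, 53, 69, 108, 118, 147, 155, 175, 194, 219, 224, 248] ⇒ [18, 46, 57, 73, 112, 122, 151, 159, 179, 198, 223, 228, 252]
  HnxX AGTCATG/4: at [0, 98, 123, 168, 237] ⇒ [4, 102, 127, 172, 241]

Pooled cuts: [4, 18, 21, 37, 46, 57, 61, 67, 73, 85, 102, 112, 122, 127, 145, 151, 159, 172, 179, 182, 189, 198, 202, 223, 228, 233, 241, 252, 262]

Fragment lengths:
  4→18: 14 bp
  18→21: 3 bp
  21→37: 16 bp
  37→46: 9 bp
  46→57: 11 bp
  57→61: 4 bp
  61→67: 6 bp
  67→73: 6 bp
  73→85: 12 bp
  85→102: 17 bp
  102→112: 10 bp
  112→122: 10 bp
  122→127: 5 bp
  127→145: 18 bp
  145→151: 6 bp
  151→159: 8 bp
  159→172: 13 bp
  172→179: 7 bp
  179→182: 3 bp
  182→189: 7 bp
  189→198: 9 bp
  198→202: 4 bp
  202→223: 21 bp
  223→228: 5 bp
  228→233: 5 bp
  233→241: 8 bp
  241→252: 11 bp
  252→262: 10 bp
  262→4 (wrap): 282-262+4 = 24 bp

[3,3,4,4,5,5,5,6,6,6,7,7,8,8,9,9,10,10,10,11,11,12,13,14,16,17,18,21,24]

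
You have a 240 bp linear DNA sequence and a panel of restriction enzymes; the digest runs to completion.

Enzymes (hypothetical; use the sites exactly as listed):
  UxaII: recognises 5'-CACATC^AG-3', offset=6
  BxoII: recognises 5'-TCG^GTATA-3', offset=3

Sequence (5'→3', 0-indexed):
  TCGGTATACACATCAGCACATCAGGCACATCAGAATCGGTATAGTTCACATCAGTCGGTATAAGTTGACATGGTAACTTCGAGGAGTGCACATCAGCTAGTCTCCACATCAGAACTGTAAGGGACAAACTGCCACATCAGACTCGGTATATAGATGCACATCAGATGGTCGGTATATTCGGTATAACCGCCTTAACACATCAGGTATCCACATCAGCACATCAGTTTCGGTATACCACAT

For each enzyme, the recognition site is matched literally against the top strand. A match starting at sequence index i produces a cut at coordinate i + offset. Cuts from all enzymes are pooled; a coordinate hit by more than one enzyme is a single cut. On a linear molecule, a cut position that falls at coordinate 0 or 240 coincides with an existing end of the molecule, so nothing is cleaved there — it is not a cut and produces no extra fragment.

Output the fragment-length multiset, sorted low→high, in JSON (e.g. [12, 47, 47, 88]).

Per-enzyme occurrences:
  UxaII (CACATCAG, off=6): starts [8, 16, 25, 46, 88, 104, 132, 156, 195, 208, 216] → cuts [14, 22, 31, 52, 94, 110, 138, 162, 201, 214, 222]
  BxoII (TCGGTATA, off=3): starts [0, 35, 54, 142, 168, 177, 226] → cuts [3, 38, 57, 145, 171, 180, 229]

All cut coordinates (distinct, sorted): [3, 14, 22, 31, 38, 52, 57, 94, 110, 138, 145, 162, 171, 180, 201, 214, 222, 229]

Fragments:
  [0,3): 3 bp
  [3,14): 11 bp
  [14,22): 8 bp
  [22,31): 9 bp
  [31,38): 7 bp
  [38,52): 14 bp
  [52,57): 5 bp
  [57,94): 37 bp
  [94,110): 16 bp
  [110,138): 28 bp
  [138,145): 7 bp
  [145,162): 17 bp
  [162,171): 9 bp
  [171,180): 9 bp
  [180,201): 21 bp
  [201,214): 13 bp
  [214,222): 8 bp
  [222,229): 7 bp
  [229,240): 11 bp

[3,5,7,7,7,8,8,9,9,9,11,11,13,14,16,17,21,28,37]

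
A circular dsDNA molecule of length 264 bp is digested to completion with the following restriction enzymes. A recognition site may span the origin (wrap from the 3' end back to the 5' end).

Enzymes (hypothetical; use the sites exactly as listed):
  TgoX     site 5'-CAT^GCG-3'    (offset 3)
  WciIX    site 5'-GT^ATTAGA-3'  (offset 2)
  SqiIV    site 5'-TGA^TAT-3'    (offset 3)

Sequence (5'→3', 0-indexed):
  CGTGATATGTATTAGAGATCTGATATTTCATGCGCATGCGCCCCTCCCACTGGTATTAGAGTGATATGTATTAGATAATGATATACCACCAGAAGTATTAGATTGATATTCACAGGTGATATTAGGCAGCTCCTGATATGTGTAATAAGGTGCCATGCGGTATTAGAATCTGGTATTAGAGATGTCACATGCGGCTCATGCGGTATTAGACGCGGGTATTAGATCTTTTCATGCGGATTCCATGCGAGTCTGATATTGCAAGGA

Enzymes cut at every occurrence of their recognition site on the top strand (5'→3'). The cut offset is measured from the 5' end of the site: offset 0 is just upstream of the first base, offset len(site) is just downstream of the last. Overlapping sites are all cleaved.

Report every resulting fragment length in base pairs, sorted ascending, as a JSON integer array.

Scan for sites:
  TgoX (CATGCG, off=3): starts [28, 34, 153, 187, 196, 229, 240] → cuts [31, 37, 156, 190, 199, 232, 243]
  WciIX (GTATTAGA, off=2): starts [8, 52, 67, 94, 159, 172, 202, 215] → cuts [10, 54, 69, 96, 161, 174, 204, 217]
  SqiIV (TGATAT, off=3): starts [2, 20, 61, 78, 103, 116, 133, 250] → cuts [5, 23, 64, 81, 106, 119, 136, 253]

All cut coordinates (distinct, sorted): [5, 10, 23, 31, 37, 54, 64, 69, 81, 96, 106, 119, 136, 156, 161, 174, 190, 199, 204, 217, 232, 243, 253]

Fragment lengths:
  5→10: 5 bp
  10→23: 13 bp
  23→31: 8 bp
  31→37: 6 bp
  37→54: 17 bp
  54→64: 10 bp
  64→69: 5 bp
  69→81: 12 bp
  81→96: 15 bp
  96→106: 10 bp
  106→119: 13 bp
  119→136: 17 bp
  136→156: 20 bp
  156→161: 5 bp
  161→174: 13 bp
  174→190: 16 bp
  190→199: 9 bp
  199→204: 5 bp
  204→217: 13 bp
  217→232: 15 bp
  232→243: 11 bp
  243→253: 10 bp
  253→5 (wrap): 264-253+5 = 16 bp

[5,5,5,5,6,8,9,10,10,10,11,12,13,13,13,13,15,15,16,16,17,17,20]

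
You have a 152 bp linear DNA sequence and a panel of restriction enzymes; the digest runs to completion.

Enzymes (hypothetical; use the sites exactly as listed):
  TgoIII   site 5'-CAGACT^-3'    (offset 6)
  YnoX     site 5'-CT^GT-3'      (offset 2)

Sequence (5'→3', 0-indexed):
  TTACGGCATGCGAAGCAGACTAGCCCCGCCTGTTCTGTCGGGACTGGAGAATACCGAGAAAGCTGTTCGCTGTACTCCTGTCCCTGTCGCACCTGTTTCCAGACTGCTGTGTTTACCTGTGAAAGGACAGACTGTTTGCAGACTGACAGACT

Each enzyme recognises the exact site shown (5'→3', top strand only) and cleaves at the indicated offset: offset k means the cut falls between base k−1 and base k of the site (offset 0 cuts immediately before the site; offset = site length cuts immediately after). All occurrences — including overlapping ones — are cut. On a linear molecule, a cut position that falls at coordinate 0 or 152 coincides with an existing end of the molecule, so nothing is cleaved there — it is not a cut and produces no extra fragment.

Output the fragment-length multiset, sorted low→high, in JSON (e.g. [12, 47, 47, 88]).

Per-enzyme occurrences:
  TgoIII (CAGACT, off=6): starts [15, 99, 127, 138, 146] → cuts [21, 105, 133, 144] (position 152 is a terminus of the linear molecule — no cut)
  YnoX (CTGT, off=2): starts [29, 34, 62, 69, 77, 83, 92, 106, 116, 131] → cuts [31, 36, 64, 71, 79, 85, 94, 108, 118, 133]

All cut coordinates (distinct, sorted): [21, 31, 36, 64, 71, 79, 85, 94, 105, 108, 118, 133, 144]

Fragment lengths:
  [0,21): 21 bp
  [21,31): 10 bp
  [31,36): 5 bp
  [36,64): 28 bp
  [64,71): 7 bp
  [71,79): 8 bp
  [79,85): 6 bp
  [85,94): 9 bp
  [94,105): 11 bp
  [105,108): 3 bp
  [108,118): 10 bp
  [118,133): 15 bp
  [133,144): 11 bp
  [144,152): 8 bp

[3,5,6,7,8,8,9,10,10,11,11,15,21,28]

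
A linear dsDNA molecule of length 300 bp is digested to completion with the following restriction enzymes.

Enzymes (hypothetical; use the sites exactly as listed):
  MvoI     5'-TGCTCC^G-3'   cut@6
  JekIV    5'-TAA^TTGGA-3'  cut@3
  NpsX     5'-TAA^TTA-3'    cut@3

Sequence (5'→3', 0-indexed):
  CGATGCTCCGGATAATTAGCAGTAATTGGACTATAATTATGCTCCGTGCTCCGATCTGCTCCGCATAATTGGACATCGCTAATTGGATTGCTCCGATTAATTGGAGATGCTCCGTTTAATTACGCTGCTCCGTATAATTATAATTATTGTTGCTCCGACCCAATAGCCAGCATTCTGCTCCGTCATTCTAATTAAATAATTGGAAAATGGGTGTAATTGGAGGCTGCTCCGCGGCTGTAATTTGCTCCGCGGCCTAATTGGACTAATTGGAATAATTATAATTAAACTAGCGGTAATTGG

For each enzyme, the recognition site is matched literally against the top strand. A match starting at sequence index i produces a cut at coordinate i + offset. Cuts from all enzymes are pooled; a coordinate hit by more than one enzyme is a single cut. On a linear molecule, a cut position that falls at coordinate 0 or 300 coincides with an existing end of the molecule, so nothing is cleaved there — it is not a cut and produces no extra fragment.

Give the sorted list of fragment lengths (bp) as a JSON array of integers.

Per-enzyme occurrences:
  MvoI (TGCTCCG, off=6): starts [3, 39, 46, 56, 88, 107, 125, 150, 175, 224, 242] → cuts [9, 45, 52, 62, 94, 113, 131, 156, 181, 230, 248]
  JekIV (TAATTGGA, off=3): starts [22, 65, 79, 97, 196, 213, 254, 263] → cuts [25, 68, 82, 100, 199, 216, 257, 266]
  NpsX (TAATTA, off=3): starts [12, 33, 116, 134, 140, 188, 272, 278] → cuts [15, 36, 119, 137, 143, 191, 275, 281]

Pooled cuts: [9, 15, 25, 36, 45, 52, 62, 68, 82, 94, 100, 113, 119, 131, 137, 143, 156, 181, 191, 199, 216, 230, 248, 257, 266, 275, 281]

Fragment lengths:
  [0,9): 9 bp
  [9,15): 6 bp
  [15,25): 10 bp
  [25,36): 11 bp
  [36,45): 9 bp
  [45,52): 7 bp
  [52,62): 10 bp
  [62,68): 6 bp
  [68,82): 14 bp
  [82,94): 12 bp
  [94,100): 6 bp
  [100,113): 13 bp
  [113,119): 6 bp
  [119,131): 12 bp
  [131,137): 6 bp
  [137,143): 6 bp
  [143,156): 13 bp
  [156,181): 25 bp
  [181,191): 10 bp
  [191,199): 8 bp
  [199,216): 17 bp
  [216,230): 14 bp
  [230,248): 18 bp
  [248,257): 9 bp
  [257,266): 9 bp
  [266,275): 9 bp
  [275,281): 6 bp
  [281,300): 19 bp

[6,6,6,6,6,6,6,7,8,9,9,9,9,9,10,10,10,11,12,12,13,13,14,14,17,18,19,25]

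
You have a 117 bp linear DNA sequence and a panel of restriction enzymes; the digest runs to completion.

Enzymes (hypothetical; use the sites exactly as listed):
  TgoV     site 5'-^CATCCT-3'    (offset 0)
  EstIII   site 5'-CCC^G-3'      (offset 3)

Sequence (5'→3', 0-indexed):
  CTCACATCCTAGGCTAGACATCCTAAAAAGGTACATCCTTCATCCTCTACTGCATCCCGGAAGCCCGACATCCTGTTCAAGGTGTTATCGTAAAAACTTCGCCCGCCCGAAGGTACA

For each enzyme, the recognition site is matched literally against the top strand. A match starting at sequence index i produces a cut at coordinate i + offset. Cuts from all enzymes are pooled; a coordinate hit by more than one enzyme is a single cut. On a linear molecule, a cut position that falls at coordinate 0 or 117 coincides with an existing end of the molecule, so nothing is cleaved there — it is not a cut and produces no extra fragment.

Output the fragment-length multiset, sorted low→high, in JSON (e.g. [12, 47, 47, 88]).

[2,4,4,7,8,9,14,15,18,36]

Scan for sites:
  TgoV CATCCT/0: at [4, 18, 33, 40, 68] ⇒ [4, 18, 33, 40, 68]
  EstIII CCCG/3: at [55, 63, 101, 105] ⇒ [58, 66, 104, 108]

Pooled cuts: [4, 18, 33, 40, 58, 66, 68, 104, 108]

Fragment lengths:
  [0,4): 4 bp
  [4,18): 14 bp
  [18,33): 15 bp
  [33,40): 7 bp
  [40,58): 18 bp
  [58,66): 8 bp
  [66,68): 2 bp
  [68,104): 36 bp
  [104,108): 4 bp
  [108,117): 9 bp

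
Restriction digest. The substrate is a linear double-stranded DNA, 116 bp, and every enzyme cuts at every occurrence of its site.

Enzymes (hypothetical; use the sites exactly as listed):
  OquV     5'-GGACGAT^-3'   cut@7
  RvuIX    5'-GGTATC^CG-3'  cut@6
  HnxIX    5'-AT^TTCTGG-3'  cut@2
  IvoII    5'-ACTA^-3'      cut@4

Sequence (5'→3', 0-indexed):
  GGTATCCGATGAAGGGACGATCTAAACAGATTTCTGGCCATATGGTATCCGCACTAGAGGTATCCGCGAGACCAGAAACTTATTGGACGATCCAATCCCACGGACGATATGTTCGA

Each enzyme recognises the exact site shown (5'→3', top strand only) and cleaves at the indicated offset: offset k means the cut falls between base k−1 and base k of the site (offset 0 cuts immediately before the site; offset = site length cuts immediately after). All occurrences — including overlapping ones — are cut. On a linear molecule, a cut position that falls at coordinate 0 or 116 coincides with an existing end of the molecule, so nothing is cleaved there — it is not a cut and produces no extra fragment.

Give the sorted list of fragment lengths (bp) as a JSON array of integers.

[6,7,8,8,10,15,17,18,27]

Site scan:
  OquV GGACGAT/7: at [14, 84, 101] ⇒ [21, 91, 108]
  RvuIX GGTATCCG/6: at [0, 43, 58] ⇒ [6, 49, 64]
  HnxIX ATTTCTGG/2: at [29] ⇒ [31]
  IvoII ACTA/4: at [52] ⇒ [56]

All cut coordinates (distinct, sorted): [6, 21, 31, 49, 56, 64, 91, 108]

Fragment lengths:
  [0,6): 6 bp
  [6,21): 15 bp
  [21,31): 10 bp
  [31,49): 18 bp
  [49,56): 7 bp
  [56,64): 8 bp
  [64,91): 27 bp
  [91,108): 17 bp
  [108,116): 8 bp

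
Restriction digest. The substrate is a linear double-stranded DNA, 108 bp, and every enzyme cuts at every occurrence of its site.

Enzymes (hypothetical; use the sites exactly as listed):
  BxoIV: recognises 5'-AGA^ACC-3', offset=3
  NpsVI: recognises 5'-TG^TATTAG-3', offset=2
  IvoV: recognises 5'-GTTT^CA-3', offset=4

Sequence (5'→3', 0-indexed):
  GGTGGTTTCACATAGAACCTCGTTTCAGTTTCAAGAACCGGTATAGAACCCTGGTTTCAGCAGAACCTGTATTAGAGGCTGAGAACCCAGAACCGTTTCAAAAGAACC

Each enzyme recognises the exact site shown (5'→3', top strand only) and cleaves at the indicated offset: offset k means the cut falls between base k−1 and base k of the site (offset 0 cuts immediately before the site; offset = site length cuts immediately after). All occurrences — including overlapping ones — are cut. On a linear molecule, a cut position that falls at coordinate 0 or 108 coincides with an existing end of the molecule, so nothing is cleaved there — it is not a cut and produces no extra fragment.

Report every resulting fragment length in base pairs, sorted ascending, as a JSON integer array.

Scan for sites:
  BxoIV (AGAACC, off=3): starts [13, 33, 44, 61, 81, 88, 102] → cuts [16, 36, 47, 64, 84, 91, 105]
  NpsVI (TGTATTAG, off=2): starts [67] → cuts [69]
  IvoV (GTTTCA, off=4): starts [4, 21, 27, 53, 94] → cuts [8, 25, 31, 57, 98]

All cut coordinates (distinct, sorted): [8, 16, 25, 31, 36, 47, 57, 64, 69, 84, 91, 98, 105]

Fragments:
  [0,8): 8 bp
  [8,16): 8 bp
  [16,25): 9 bp
  [25,31): 6 bp
  [31,36): 5 bp
  [36,47): 11 bp
  [47,57): 10 bp
  [57,64): 7 bp
  [64,69): 5 bp
  [69,84): 15 bp
  [84,91): 7 bp
  [91,98): 7 bp
  [98,105): 7 bp
  [105,108): 3 bp

[3,5,5,6,7,7,7,7,8,8,9,10,11,15]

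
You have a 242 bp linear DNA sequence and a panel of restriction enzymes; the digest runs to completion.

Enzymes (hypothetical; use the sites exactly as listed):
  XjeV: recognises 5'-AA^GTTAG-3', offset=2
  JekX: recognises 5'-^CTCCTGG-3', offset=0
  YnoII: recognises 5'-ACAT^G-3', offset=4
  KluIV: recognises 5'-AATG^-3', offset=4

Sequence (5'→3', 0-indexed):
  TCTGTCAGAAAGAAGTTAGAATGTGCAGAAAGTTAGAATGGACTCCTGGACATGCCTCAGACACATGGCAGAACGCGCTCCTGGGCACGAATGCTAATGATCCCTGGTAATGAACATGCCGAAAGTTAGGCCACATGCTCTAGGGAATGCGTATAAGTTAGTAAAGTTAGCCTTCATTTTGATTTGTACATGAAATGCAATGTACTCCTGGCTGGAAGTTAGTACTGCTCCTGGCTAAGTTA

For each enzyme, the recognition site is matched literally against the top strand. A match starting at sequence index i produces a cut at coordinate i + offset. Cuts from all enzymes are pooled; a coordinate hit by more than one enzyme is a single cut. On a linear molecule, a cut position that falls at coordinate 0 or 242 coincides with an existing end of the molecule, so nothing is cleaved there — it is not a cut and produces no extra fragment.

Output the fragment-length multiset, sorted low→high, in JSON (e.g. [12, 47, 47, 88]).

Scan for sites:
  XjeV AAGTTAG/2: at [12, 29, 122, 154, 163, 215] ⇒ [14, 31, 124, 156, 165, 217]
  JekX CTCCTGG/0: at [42, 77, 204, 227] ⇒ [42, 77, 204, 227]
  YnoII ACATG/4: at [49, 62, 113, 132, 187] ⇒ [53, 66, 117, 136, 191]
  KluIV AATG/4: at [19, 36, 89, 95, 108, 145, 193, 198] ⇒ [23, 40, 93, 99, 112, 149, 197, 202]

All cut coordinates (distinct, sorted): [14, 23, 31, 40, 42, 53, 66, 77, 93, 99, 112, 117, 124, 136, 149, 156, 165, 191, 197, 202, 204, 217, 227]

Fragments:
  [0,14): 14 bp
  [14,23): 9 bp
  [23,31): 8 bp
  [31,40): 9 bp
  [40,42): 2 bp
  [42,53): 11 bp
  [53,66): 13 bp
  [66,77): 11 bp
  [77,93): 16 bp
  [93,99): 6 bp
  [99,112): 13 bp
  [112,117): 5 bp
  [117,124): 7 bp
  [124,136): 12 bp
  [136,149): 13 bp
  [149,156): 7 bp
  [156,165): 9 bp
  [165,191): 26 bp
  [191,197): 6 bp
  [197,202): 5 bp
  [202,204): 2 bp
  [204,217): 13 bp
  [217,227): 10 bp
  [227,242): 15 bp

[2,2,5,5,6,6,7,7,8,9,9,9,10,11,11,12,13,13,13,13,14,15,16,26]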